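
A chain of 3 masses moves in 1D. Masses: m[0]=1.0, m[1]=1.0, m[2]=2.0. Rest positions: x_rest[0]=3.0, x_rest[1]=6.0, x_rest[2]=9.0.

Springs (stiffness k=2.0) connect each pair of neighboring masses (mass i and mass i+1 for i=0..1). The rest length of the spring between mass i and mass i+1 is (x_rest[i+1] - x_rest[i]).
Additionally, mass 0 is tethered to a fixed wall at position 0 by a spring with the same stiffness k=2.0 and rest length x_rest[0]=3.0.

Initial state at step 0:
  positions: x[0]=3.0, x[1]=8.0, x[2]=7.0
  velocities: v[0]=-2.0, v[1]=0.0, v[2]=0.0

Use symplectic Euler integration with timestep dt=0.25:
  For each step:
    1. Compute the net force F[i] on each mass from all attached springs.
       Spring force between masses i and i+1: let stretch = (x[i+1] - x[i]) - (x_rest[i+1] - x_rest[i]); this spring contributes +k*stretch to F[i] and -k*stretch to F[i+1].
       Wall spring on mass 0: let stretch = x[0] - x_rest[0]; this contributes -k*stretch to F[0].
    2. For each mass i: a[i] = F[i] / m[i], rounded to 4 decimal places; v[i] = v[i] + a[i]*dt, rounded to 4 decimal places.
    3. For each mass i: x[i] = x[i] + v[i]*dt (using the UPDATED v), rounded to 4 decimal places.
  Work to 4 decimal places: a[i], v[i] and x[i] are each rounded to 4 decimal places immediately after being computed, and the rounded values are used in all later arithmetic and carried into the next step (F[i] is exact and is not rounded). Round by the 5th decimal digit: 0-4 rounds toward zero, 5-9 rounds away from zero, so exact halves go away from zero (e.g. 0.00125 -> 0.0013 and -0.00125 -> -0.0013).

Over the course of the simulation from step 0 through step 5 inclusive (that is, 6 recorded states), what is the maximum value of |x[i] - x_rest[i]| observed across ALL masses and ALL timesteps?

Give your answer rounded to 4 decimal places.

Step 0: x=[3.0000 8.0000 7.0000] v=[-2.0000 0.0000 0.0000]
Step 1: x=[2.7500 7.2500 7.2500] v=[-1.0000 -3.0000 1.0000]
Step 2: x=[2.7188 5.9375 7.6875] v=[-0.1250 -5.2500 1.7500]
Step 3: x=[2.7501 4.4414 8.2031] v=[0.1250 -5.9844 2.0625]
Step 4: x=[2.6490 3.2041 8.6711] v=[-0.4044 -4.9492 1.8721]
Step 5: x=[2.2862 2.5808 8.9850] v=[-1.4514 -2.4933 1.2554]
Max displacement = 3.4192

Answer: 3.4192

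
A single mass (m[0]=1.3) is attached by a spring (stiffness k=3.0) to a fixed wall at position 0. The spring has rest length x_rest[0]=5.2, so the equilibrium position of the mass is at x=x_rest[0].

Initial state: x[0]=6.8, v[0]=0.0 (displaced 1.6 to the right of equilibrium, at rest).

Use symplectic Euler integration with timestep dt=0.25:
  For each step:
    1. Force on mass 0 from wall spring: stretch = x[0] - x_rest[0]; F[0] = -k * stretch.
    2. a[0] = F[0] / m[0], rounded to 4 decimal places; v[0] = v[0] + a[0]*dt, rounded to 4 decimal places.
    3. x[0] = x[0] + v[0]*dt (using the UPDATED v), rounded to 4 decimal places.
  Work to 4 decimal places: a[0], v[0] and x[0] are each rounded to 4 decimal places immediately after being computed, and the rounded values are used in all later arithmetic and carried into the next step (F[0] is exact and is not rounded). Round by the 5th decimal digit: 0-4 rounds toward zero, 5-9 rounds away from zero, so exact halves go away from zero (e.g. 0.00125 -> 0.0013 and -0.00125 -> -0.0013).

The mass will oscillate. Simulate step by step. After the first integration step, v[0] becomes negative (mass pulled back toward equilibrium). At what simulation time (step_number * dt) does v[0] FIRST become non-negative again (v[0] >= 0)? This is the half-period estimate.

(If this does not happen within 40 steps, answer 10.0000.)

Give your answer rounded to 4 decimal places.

Answer: 2.2500

Derivation:
Step 0: x=[6.8000] v=[0.0000]
Step 1: x=[6.5692] v=[-0.9231]
Step 2: x=[6.1410] v=[-1.7130]
Step 3: x=[5.5770] v=[-2.2559]
Step 4: x=[4.9587] v=[-2.4734]
Step 5: x=[4.3752] v=[-2.3342]
Step 6: x=[3.9106] v=[-1.8584]
Step 7: x=[3.6320] v=[-1.1145]
Step 8: x=[3.5795] v=[-0.2099]
Step 9: x=[3.7608] v=[0.7250]
First v>=0 after going negative at step 9, time=2.2500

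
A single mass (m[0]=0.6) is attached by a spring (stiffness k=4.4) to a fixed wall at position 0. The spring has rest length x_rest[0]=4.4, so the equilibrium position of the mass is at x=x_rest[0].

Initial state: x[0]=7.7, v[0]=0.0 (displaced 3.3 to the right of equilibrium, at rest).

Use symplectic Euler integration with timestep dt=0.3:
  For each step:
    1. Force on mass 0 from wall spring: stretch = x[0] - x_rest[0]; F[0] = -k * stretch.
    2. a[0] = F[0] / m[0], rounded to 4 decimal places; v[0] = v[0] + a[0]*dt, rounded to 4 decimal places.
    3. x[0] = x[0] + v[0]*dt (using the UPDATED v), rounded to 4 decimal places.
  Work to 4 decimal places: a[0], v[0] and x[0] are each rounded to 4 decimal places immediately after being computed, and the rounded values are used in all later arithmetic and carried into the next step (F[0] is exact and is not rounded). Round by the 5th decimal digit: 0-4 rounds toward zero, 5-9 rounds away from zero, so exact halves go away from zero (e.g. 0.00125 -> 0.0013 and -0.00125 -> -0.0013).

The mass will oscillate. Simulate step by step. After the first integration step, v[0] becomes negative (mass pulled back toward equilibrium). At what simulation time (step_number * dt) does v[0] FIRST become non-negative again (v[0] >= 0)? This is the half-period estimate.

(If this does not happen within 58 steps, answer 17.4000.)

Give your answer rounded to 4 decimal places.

Answer: 1.2000

Derivation:
Step 0: x=[7.7000] v=[0.0000]
Step 1: x=[5.5220] v=[-7.2600]
Step 2: x=[2.6035] v=[-9.7284]
Step 3: x=[0.8707] v=[-5.7761]
Step 4: x=[1.4672] v=[1.9884]
First v>=0 after going negative at step 4, time=1.2000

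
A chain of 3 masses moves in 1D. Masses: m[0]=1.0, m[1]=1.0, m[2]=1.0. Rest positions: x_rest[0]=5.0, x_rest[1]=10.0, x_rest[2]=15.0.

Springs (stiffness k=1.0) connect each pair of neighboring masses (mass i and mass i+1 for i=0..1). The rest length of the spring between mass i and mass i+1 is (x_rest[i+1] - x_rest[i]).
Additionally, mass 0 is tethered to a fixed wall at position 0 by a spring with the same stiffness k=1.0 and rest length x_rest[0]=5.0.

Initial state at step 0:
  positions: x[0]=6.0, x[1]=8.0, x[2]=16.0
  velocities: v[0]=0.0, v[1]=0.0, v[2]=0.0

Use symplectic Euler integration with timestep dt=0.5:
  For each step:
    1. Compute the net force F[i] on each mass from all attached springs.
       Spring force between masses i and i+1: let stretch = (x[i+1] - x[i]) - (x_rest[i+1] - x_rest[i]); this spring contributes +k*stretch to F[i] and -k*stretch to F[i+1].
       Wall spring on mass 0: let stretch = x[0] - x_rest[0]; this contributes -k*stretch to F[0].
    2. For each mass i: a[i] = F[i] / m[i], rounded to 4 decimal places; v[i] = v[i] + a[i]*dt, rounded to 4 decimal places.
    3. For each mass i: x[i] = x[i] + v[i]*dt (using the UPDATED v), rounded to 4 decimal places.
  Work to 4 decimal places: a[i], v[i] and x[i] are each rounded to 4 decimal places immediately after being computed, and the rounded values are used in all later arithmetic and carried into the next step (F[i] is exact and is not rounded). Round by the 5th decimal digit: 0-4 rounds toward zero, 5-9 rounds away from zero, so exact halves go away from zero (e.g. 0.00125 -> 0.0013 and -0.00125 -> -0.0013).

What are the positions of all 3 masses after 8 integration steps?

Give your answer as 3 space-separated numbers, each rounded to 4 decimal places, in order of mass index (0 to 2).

Answer: 4.6217 10.0901 15.1474

Derivation:
Step 0: x=[6.0000 8.0000 16.0000] v=[0.0000 0.0000 0.0000]
Step 1: x=[5.0000 9.5000 15.2500] v=[-2.0000 3.0000 -1.5000]
Step 2: x=[3.8750 11.3125 14.3125] v=[-2.2500 3.6250 -1.8750]
Step 3: x=[3.6406 12.0157 13.8750] v=[-0.4688 1.4063 -0.8750]
Step 4: x=[4.5899 11.0899 14.2227] v=[1.8985 -1.8516 0.6954]
Step 5: x=[6.0167 9.3223 15.0372] v=[2.8536 -3.5352 1.6290]
Step 6: x=[6.7658 8.1570 15.6730] v=[1.4981 -2.3306 1.2716]
Step 7: x=[6.1712 8.5229 15.6798] v=[-1.1892 0.7318 0.0136]
Step 8: x=[4.6217 10.0901 15.1474] v=[-3.0990 3.1344 -1.0649]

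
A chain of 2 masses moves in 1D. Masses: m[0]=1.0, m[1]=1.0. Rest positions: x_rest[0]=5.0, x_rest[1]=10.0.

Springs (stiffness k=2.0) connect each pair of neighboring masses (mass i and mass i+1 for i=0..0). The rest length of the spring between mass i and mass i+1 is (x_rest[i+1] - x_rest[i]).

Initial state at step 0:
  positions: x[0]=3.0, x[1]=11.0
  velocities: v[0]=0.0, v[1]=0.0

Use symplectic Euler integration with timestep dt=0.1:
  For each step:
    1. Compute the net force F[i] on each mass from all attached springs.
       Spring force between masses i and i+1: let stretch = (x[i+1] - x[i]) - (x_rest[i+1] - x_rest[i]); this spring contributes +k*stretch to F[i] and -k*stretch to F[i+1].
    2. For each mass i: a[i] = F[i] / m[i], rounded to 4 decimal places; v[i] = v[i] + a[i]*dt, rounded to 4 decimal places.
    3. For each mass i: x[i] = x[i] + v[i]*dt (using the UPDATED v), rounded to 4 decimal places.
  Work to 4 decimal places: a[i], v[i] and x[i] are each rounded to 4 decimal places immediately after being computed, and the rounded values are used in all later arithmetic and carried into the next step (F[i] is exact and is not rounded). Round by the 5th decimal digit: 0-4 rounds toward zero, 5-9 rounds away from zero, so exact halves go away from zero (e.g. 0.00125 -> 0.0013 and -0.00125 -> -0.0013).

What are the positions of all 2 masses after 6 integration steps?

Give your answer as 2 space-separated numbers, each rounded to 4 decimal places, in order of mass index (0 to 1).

Answer: 4.0999 9.9001

Derivation:
Step 0: x=[3.0000 11.0000] v=[0.0000 0.0000]
Step 1: x=[3.0600 10.9400] v=[0.6000 -0.6000]
Step 2: x=[3.1776 10.8224] v=[1.1760 -1.1760]
Step 3: x=[3.3481 10.6519] v=[1.7050 -1.7050]
Step 4: x=[3.5647 10.4353] v=[2.1658 -2.1658]
Step 5: x=[3.8187 10.1813] v=[2.5399 -2.5399]
Step 6: x=[4.0999 9.9001] v=[2.8124 -2.8124]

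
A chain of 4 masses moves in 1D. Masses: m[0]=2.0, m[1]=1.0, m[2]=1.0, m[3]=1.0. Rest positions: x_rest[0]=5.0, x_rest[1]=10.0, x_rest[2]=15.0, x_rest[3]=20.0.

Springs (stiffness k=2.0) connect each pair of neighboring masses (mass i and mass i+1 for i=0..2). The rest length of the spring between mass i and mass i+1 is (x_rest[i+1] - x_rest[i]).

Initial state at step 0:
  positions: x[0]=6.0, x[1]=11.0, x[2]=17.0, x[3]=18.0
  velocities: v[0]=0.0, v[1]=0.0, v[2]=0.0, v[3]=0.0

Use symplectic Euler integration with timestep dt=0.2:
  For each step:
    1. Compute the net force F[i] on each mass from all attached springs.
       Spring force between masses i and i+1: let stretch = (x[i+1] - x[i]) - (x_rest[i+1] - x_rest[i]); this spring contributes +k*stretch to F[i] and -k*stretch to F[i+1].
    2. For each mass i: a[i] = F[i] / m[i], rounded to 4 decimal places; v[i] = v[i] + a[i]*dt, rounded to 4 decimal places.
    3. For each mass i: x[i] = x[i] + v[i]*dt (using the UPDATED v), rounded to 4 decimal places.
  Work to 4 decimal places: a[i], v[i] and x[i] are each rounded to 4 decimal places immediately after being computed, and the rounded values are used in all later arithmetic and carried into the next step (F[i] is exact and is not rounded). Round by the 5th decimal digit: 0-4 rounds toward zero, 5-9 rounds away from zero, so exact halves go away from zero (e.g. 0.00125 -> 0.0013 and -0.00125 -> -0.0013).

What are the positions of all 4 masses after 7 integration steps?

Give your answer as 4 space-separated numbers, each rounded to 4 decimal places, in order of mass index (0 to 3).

Step 0: x=[6.0000 11.0000 17.0000 18.0000] v=[0.0000 0.0000 0.0000 0.0000]
Step 1: x=[6.0000 11.0800 16.6000 18.3200] v=[0.0000 0.4000 -2.0000 1.6000]
Step 2: x=[6.0032 11.1952 15.8960 18.9024] v=[0.0160 0.5760 -3.5200 2.9120]
Step 3: x=[6.0141 11.2711 15.0564 19.6443] v=[0.0544 0.3795 -4.1978 3.7094]
Step 4: x=[6.0353 11.2293 14.2810 20.4191] v=[0.1058 -0.2092 -3.8768 3.8742]
Step 5: x=[6.0642 11.0161 13.7526 21.1029] v=[0.1446 -1.0661 -2.6422 3.4190]
Step 6: x=[6.0912 10.6256 13.5933 21.5987] v=[0.1350 -1.9523 -0.7967 2.4789]
Step 7: x=[6.0996 10.1098 13.8370 21.8540] v=[0.0419 -2.5790 1.2184 1.2767]

Answer: 6.0996 10.1098 13.8370 21.8540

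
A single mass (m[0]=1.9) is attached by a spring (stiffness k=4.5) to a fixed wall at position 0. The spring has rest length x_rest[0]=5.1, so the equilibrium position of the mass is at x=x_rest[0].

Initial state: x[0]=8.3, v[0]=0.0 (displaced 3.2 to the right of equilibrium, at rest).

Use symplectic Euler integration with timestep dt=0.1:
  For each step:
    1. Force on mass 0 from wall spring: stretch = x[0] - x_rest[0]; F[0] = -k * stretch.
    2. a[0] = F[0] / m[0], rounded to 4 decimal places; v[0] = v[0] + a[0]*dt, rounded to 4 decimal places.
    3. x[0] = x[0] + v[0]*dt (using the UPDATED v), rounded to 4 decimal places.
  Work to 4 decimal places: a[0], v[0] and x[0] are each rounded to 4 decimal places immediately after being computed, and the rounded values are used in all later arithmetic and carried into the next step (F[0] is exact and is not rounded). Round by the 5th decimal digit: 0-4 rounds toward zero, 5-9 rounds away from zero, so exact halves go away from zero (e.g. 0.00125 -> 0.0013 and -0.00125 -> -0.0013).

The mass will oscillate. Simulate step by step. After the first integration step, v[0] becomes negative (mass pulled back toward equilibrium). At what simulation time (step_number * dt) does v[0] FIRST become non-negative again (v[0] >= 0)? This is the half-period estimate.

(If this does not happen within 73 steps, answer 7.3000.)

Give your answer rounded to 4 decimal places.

Answer: 2.1000

Derivation:
Step 0: x=[8.3000] v=[0.0000]
Step 1: x=[8.2242] v=[-0.7579]
Step 2: x=[8.0744] v=[-1.4978]
Step 3: x=[7.8542] v=[-2.2023]
Step 4: x=[7.5687] v=[-2.8546]
Step 5: x=[7.2248] v=[-3.4393]
Step 6: x=[6.8306] v=[-3.9425]
Step 7: x=[6.3954] v=[-4.3524]
Step 8: x=[5.9295] v=[-4.6592]
Step 9: x=[5.4439] v=[-4.8557]
Step 10: x=[4.9502] v=[-4.9372]
Step 11: x=[4.4600] v=[-4.9017]
Step 12: x=[3.9850] v=[-4.7501]
Step 13: x=[3.5364] v=[-4.4860]
Step 14: x=[3.1248] v=[-4.1157]
Step 15: x=[2.7600] v=[-3.6479]
Step 16: x=[2.4506] v=[-3.0937]
Step 17: x=[2.2040] v=[-2.4662]
Step 18: x=[2.0260] v=[-1.7803]
Step 19: x=[1.9208] v=[-1.0523]
Step 20: x=[1.8909] v=[-0.2993]
Step 21: x=[1.9370] v=[0.4608]
First v>=0 after going negative at step 21, time=2.1000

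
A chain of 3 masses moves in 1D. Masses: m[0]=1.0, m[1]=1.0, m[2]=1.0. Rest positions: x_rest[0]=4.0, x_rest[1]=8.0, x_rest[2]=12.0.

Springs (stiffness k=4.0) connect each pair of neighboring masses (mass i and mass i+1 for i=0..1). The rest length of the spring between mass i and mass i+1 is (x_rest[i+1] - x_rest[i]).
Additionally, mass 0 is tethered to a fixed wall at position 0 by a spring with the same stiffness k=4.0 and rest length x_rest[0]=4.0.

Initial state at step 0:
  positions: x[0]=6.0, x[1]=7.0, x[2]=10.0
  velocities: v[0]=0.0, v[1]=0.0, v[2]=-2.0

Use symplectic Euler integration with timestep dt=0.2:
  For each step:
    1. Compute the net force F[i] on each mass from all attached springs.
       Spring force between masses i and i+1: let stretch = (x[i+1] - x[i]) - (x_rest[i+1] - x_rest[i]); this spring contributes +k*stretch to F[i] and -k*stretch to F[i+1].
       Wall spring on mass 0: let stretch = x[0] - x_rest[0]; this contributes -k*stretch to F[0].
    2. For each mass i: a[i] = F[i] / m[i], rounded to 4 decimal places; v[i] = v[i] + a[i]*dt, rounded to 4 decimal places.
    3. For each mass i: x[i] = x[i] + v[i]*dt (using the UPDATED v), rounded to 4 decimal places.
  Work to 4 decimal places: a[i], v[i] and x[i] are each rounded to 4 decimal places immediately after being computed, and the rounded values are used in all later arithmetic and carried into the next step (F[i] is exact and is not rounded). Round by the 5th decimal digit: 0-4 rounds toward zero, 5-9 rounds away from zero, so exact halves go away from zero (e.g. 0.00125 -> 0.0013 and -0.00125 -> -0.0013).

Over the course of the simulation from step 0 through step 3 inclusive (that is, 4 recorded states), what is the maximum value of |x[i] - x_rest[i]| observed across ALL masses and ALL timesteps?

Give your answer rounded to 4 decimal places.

Answer: 2.2400

Derivation:
Step 0: x=[6.0000 7.0000 10.0000] v=[0.0000 0.0000 -2.0000]
Step 1: x=[5.2000 7.3200 9.7600] v=[-4.0000 1.6000 -1.2000]
Step 2: x=[3.9072 7.6912 9.7696] v=[-6.4640 1.8560 0.0480]
Step 3: x=[2.5947 7.7895 10.0867] v=[-6.5626 0.4915 1.5853]
Max displacement = 2.2400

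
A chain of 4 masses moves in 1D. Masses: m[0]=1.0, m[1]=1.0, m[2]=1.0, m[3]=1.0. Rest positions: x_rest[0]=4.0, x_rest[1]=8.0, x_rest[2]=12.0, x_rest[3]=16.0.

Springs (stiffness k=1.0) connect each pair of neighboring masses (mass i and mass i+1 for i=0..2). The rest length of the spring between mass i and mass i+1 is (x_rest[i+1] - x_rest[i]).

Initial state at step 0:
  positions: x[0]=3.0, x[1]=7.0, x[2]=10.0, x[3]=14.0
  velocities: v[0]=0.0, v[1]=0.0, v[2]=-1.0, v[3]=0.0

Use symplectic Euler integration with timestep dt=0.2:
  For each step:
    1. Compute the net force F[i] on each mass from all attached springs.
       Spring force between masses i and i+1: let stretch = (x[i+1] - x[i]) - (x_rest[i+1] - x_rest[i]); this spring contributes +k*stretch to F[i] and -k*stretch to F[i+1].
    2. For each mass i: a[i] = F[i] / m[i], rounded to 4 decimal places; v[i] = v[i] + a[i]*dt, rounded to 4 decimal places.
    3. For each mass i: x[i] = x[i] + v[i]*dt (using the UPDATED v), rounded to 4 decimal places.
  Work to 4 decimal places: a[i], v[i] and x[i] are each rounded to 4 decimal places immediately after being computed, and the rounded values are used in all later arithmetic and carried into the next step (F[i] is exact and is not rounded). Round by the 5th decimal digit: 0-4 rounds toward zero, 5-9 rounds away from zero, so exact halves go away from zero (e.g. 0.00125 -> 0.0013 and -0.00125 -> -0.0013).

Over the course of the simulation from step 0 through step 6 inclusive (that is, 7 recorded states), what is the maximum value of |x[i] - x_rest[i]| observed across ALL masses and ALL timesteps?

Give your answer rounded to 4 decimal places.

Step 0: x=[3.0000 7.0000 10.0000 14.0000] v=[0.0000 0.0000 -1.0000 0.0000]
Step 1: x=[3.0000 6.9600 9.8400 14.0000] v=[0.0000 -0.2000 -0.8000 0.0000]
Step 2: x=[2.9984 6.8768 9.7312 13.9936] v=[-0.0080 -0.4160 -0.5440 -0.0320]
Step 3: x=[2.9919 6.7526 9.6787 13.9767] v=[-0.0323 -0.6208 -0.2624 -0.0845]
Step 4: x=[2.9759 6.5951 9.6811 13.9479] v=[-0.0802 -0.7877 0.0120 -0.1441]
Step 5: x=[2.9446 6.4162 9.7307 13.9084] v=[-0.1564 -0.8943 0.2482 -0.1975]
Step 6: x=[2.8922 6.2311 9.8149 13.8618] v=[-0.2621 -0.9257 0.4208 -0.2330]
Max displacement = 2.3213

Answer: 2.3213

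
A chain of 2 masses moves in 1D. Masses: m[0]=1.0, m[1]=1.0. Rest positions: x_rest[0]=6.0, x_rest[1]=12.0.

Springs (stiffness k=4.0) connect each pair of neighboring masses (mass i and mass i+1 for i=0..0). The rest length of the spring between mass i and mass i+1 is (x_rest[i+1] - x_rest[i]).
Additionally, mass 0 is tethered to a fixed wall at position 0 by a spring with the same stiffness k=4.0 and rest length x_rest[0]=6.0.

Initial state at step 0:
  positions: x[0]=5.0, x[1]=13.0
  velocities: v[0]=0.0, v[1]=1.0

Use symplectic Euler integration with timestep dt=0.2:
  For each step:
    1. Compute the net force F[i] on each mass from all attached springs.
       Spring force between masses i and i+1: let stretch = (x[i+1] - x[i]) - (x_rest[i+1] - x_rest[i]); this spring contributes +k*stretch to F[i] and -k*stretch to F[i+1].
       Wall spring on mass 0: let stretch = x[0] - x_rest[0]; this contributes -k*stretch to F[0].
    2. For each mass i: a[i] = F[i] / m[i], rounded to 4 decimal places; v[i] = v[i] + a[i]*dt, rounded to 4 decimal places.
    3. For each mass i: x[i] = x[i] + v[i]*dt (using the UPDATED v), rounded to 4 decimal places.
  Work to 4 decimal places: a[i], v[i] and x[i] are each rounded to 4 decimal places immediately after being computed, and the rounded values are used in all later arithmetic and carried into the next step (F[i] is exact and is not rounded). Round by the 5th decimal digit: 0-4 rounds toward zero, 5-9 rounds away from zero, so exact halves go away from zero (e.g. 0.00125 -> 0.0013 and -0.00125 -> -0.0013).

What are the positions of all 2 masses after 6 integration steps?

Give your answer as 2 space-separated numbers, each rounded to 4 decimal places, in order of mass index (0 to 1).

Answer: 6.9765 12.1935

Derivation:
Step 0: x=[5.0000 13.0000] v=[0.0000 1.0000]
Step 1: x=[5.4800 12.8800] v=[2.4000 -0.6000]
Step 2: x=[6.2672 12.5360] v=[3.9360 -1.7200]
Step 3: x=[7.0547 12.1490] v=[3.9373 -1.9350]
Step 4: x=[7.5285 11.9069] v=[2.3690 -1.2104]
Step 5: x=[7.4983 11.9243] v=[-0.1511 0.0869]
Step 6: x=[6.9765 12.1935] v=[-2.6089 1.3461]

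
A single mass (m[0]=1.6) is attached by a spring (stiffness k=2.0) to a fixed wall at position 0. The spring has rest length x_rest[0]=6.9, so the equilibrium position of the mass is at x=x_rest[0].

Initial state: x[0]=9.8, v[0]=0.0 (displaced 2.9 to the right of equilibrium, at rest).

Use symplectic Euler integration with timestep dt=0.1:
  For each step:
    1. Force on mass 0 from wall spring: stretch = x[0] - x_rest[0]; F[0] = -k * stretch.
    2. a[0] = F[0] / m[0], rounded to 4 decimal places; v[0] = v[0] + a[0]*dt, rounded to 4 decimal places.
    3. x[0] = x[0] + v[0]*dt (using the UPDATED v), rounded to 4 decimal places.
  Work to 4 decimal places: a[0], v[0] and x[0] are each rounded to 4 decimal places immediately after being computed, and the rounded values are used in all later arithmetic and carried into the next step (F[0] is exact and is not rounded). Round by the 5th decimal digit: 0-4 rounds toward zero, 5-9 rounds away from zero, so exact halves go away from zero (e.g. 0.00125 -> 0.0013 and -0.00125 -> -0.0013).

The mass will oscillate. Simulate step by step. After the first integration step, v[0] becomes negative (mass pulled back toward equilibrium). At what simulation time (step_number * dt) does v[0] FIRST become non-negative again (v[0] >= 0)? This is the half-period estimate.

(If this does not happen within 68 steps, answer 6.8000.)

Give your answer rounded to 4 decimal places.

Step 0: x=[9.8000] v=[0.0000]
Step 1: x=[9.7638] v=[-0.3625]
Step 2: x=[9.6918] v=[-0.7205]
Step 3: x=[9.5849] v=[-1.0695]
Step 4: x=[9.4444] v=[-1.4051]
Step 5: x=[9.2721] v=[-1.7232]
Step 6: x=[9.0701] v=[-2.0197]
Step 7: x=[8.8410] v=[-2.2910]
Step 8: x=[8.5876] v=[-2.5336]
Step 9: x=[8.3131] v=[-2.7446]
Step 10: x=[8.0210] v=[-2.9212]
Step 11: x=[7.7149] v=[-3.0613]
Step 12: x=[7.3986] v=[-3.1632]
Step 13: x=[7.0761] v=[-3.2255]
Step 14: x=[6.7514] v=[-3.2475]
Step 15: x=[6.4285] v=[-3.2289]
Step 16: x=[6.1115] v=[-3.1700]
Step 17: x=[5.8044] v=[-3.0714]
Step 18: x=[5.5110] v=[-2.9345]
Step 19: x=[5.2349] v=[-2.7609]
Step 20: x=[4.9796] v=[-2.5528]
Step 21: x=[4.7483] v=[-2.3128]
Step 22: x=[4.5439] v=[-2.0438]
Step 23: x=[4.3690] v=[-1.7493]
Step 24: x=[4.2257] v=[-1.4329]
Step 25: x=[4.1158] v=[-1.0986]
Step 26: x=[4.0407] v=[-0.7506]
Step 27: x=[4.0014] v=[-0.3932]
Step 28: x=[3.9983] v=[-0.0309]
Step 29: x=[4.0315] v=[0.3318]
First v>=0 after going negative at step 29, time=2.9000

Answer: 2.9000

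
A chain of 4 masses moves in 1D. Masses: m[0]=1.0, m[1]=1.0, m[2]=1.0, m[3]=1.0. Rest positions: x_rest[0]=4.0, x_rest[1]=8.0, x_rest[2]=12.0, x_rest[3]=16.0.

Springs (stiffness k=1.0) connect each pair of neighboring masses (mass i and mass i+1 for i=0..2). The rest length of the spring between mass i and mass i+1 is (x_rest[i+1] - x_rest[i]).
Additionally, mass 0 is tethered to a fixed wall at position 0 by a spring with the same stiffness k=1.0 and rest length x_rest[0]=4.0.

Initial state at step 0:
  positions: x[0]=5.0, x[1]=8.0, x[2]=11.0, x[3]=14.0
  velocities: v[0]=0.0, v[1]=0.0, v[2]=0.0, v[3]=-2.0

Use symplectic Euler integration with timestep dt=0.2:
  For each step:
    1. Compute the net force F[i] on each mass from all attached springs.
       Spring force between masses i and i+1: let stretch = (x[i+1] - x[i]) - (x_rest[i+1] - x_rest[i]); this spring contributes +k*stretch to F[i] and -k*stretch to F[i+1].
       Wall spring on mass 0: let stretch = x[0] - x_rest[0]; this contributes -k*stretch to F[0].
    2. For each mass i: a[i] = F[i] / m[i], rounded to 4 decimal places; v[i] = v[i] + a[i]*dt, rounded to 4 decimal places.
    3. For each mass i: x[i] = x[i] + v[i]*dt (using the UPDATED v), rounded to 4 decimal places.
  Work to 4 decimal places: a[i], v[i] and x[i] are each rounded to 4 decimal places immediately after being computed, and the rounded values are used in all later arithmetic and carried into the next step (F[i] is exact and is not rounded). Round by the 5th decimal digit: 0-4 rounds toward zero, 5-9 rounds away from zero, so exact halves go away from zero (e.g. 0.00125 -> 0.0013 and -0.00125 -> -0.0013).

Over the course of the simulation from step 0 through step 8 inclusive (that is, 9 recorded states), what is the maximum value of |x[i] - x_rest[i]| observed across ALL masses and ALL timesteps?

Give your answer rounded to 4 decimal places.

Step 0: x=[5.0000 8.0000 11.0000 14.0000] v=[0.0000 0.0000 0.0000 -2.0000]
Step 1: x=[4.9200 8.0000 11.0000 13.6400] v=[-0.4000 0.0000 0.0000 -1.8000]
Step 2: x=[4.7664 7.9968 10.9856 13.3344] v=[-0.7680 -0.0160 -0.0720 -1.5280]
Step 3: x=[4.5514 7.9839 10.9456 13.0948] v=[-1.0752 -0.0643 -0.2000 -1.1978]
Step 4: x=[4.2916 7.9522 10.8731 12.9293] v=[-1.2990 -0.1585 -0.3625 -0.8276]
Step 5: x=[4.0066 7.8909 10.7660 12.8415] v=[-1.4252 -0.3064 -0.5354 -0.4388]
Step 6: x=[3.7167 7.7893 10.6269 12.8307] v=[-1.4497 -0.5082 -0.6953 -0.0539]
Step 7: x=[3.4410 7.6383 10.4625 12.8918] v=[-1.3785 -0.7552 -0.8221 0.3053]
Step 8: x=[3.1956 7.4323 10.2823 13.0157] v=[-1.2272 -1.0298 -0.9011 0.6194]
Max displacement = 3.1693

Answer: 3.1693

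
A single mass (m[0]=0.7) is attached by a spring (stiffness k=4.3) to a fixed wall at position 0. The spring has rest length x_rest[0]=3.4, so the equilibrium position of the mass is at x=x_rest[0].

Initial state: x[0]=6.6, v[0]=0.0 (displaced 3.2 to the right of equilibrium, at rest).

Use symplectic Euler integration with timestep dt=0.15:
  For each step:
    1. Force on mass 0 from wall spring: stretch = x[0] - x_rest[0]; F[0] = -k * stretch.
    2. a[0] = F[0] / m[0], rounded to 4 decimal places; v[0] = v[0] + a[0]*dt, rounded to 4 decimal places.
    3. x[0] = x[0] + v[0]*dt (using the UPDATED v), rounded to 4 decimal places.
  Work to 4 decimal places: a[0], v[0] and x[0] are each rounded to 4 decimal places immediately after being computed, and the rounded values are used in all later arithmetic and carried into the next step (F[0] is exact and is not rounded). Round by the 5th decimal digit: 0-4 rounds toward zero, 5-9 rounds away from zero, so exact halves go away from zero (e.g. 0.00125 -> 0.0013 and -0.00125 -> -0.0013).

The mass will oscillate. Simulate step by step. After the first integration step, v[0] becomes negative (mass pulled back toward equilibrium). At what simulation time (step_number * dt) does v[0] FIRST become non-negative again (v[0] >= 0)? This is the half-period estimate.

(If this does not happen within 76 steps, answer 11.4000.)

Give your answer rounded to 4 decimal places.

Answer: 1.3500

Derivation:
Step 0: x=[6.6000] v=[0.0000]
Step 1: x=[6.1577] v=[-2.9486]
Step 2: x=[5.3343] v=[-5.4896]
Step 3: x=[4.2435] v=[-7.2719]
Step 4: x=[3.0361] v=[-8.0491]
Step 5: x=[1.8790] v=[-7.7138]
Step 6: x=[0.9322] v=[-6.3123]
Step 7: x=[0.3264] v=[-4.0384]
Step 8: x=[0.1455] v=[-1.2063]
Step 9: x=[0.4144] v=[1.7925]
First v>=0 after going negative at step 9, time=1.3500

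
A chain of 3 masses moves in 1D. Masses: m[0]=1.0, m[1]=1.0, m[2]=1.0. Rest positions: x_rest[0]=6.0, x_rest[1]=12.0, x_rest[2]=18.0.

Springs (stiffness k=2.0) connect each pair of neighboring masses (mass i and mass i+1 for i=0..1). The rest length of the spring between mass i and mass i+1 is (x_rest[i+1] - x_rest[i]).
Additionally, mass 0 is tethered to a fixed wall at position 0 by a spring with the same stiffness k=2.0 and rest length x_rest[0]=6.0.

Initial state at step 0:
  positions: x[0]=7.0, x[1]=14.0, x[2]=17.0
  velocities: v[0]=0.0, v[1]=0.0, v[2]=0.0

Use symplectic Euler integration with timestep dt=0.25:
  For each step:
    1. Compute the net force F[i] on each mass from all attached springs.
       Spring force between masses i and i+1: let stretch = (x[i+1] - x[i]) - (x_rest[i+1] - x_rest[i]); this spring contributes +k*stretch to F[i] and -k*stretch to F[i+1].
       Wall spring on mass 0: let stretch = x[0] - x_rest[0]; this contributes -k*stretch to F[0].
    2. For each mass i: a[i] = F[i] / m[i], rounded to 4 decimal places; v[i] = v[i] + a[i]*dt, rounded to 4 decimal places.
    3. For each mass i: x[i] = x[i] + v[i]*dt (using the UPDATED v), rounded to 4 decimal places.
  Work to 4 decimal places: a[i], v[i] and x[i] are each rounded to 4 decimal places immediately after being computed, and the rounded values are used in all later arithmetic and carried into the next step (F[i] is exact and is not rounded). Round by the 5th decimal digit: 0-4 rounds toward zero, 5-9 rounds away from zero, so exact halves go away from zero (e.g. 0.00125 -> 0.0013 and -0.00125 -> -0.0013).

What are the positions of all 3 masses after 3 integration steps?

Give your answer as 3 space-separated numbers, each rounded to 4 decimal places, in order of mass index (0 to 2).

Answer: 6.7246 11.7949 18.7383

Derivation:
Step 0: x=[7.0000 14.0000 17.0000] v=[0.0000 0.0000 0.0000]
Step 1: x=[7.0000 13.5000 17.3750] v=[0.0000 -2.0000 1.5000]
Step 2: x=[6.9375 12.6719 18.0156] v=[-0.2500 -3.3125 2.5625]
Step 3: x=[6.7246 11.7949 18.7383] v=[-0.8516 -3.5079 2.8907]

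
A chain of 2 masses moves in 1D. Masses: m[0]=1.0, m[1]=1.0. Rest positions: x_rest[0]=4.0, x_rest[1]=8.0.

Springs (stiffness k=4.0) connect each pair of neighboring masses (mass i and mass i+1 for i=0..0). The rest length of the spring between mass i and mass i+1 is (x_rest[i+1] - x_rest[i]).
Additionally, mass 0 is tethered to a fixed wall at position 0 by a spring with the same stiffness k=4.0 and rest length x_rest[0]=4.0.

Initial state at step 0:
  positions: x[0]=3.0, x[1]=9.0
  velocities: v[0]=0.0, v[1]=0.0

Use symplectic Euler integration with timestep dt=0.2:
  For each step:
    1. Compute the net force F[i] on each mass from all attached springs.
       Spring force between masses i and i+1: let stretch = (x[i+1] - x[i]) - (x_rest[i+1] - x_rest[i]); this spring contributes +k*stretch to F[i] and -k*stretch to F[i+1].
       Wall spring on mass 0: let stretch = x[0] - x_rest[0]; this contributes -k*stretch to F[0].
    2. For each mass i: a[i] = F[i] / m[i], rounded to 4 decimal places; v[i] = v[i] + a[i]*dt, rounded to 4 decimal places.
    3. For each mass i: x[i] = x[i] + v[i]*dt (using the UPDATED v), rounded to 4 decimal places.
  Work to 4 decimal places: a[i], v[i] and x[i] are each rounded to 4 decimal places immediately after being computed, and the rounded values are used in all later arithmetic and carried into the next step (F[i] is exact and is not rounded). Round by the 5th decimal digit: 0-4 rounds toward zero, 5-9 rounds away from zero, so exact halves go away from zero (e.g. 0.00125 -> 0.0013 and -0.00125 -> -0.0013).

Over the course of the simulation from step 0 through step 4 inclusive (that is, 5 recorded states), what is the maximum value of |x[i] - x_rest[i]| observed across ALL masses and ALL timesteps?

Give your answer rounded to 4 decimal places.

Step 0: x=[3.0000 9.0000] v=[0.0000 0.0000]
Step 1: x=[3.4800 8.6800] v=[2.4000 -1.6000]
Step 2: x=[4.2352 8.1680] v=[3.7760 -2.5600]
Step 3: x=[4.9420 7.6668] v=[3.5341 -2.5062]
Step 4: x=[5.2941 7.3696] v=[1.7603 -1.4860]
Max displacement = 1.2941

Answer: 1.2941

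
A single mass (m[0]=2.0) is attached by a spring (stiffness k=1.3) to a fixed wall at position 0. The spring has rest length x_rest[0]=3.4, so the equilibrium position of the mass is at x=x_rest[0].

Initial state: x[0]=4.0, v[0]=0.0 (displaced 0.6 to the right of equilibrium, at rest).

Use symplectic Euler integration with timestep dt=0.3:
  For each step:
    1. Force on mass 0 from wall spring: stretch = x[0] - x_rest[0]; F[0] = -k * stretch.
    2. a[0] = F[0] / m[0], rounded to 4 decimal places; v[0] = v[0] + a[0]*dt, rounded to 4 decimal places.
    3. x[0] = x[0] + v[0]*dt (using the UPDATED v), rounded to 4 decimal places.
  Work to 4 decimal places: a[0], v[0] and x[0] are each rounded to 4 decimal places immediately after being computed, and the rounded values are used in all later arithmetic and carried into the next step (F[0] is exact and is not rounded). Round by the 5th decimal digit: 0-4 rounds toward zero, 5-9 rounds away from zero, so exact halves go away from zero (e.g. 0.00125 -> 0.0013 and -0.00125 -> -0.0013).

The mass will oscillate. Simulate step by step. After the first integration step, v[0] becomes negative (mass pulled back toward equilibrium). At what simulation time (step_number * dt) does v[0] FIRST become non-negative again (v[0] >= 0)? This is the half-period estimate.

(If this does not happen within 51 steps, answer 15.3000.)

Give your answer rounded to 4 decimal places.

Answer: 3.9000

Derivation:
Step 0: x=[4.0000] v=[0.0000]
Step 1: x=[3.9649] v=[-0.1170]
Step 2: x=[3.8967] v=[-0.2272]
Step 3: x=[3.7995] v=[-0.3241]
Step 4: x=[3.6789] v=[-0.4020]
Step 5: x=[3.5420] v=[-0.4564]
Step 6: x=[3.3968] v=[-0.4841]
Step 7: x=[3.2518] v=[-0.4835]
Step 8: x=[3.1154] v=[-0.4546]
Step 9: x=[2.9957] v=[-0.3991]
Step 10: x=[2.8996] v=[-0.3203]
Step 11: x=[2.8328] v=[-0.2227]
Step 12: x=[2.7992] v=[-0.1121]
Step 13: x=[2.8007] v=[0.0051]
First v>=0 after going negative at step 13, time=3.9000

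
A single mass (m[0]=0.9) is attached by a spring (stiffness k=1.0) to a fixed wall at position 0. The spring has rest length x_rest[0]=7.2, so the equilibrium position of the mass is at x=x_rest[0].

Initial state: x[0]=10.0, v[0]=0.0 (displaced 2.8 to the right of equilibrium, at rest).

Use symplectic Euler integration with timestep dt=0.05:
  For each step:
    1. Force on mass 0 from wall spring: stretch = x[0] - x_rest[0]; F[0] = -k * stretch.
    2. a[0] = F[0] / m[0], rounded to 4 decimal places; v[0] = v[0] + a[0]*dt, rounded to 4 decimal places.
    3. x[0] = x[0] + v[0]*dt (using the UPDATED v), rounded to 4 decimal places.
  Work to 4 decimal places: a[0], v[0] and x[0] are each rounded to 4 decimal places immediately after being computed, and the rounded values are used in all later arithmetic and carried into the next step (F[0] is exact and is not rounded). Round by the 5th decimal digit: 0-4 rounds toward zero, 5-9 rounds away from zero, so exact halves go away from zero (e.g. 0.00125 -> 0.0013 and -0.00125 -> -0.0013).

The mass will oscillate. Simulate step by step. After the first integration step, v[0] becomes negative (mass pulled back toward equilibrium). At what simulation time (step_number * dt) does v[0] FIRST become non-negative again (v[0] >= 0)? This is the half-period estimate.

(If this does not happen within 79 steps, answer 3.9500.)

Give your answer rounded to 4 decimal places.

Answer: 3.0000

Derivation:
Step 0: x=[10.0000] v=[0.0000]
Step 1: x=[9.9922] v=[-0.1556]
Step 2: x=[9.9767] v=[-0.3107]
Step 3: x=[9.9535] v=[-0.4650]
Step 4: x=[9.9226] v=[-0.6180]
Step 5: x=[9.8841] v=[-0.7693]
Step 6: x=[9.8382] v=[-0.9184]
Step 7: x=[9.7850] v=[-1.0650]
Step 8: x=[9.7246] v=[-1.2086]
Step 9: x=[9.6572] v=[-1.3489]
Step 10: x=[9.5829] v=[-1.4854]
Step 11: x=[9.5020] v=[-1.6178]
Step 12: x=[9.4147] v=[-1.7457]
Step 13: x=[9.3213] v=[-1.8687]
Step 14: x=[9.2220] v=[-1.9866]
Step 15: x=[9.1171] v=[-2.0989]
Step 16: x=[9.0068] v=[-2.2054]
Step 17: x=[8.8915] v=[-2.3058]
Step 18: x=[8.7715] v=[-2.3998]
Step 19: x=[8.6471] v=[-2.4871]
Step 20: x=[8.5187] v=[-2.5675]
Step 21: x=[8.3867] v=[-2.6408]
Step 22: x=[8.2514] v=[-2.7067]
Step 23: x=[8.1131] v=[-2.7651]
Step 24: x=[7.9723] v=[-2.8158]
Step 25: x=[7.8294] v=[-2.8587]
Step 26: x=[7.6847] v=[-2.8937]
Step 27: x=[7.5387] v=[-2.9206]
Step 28: x=[7.3917] v=[-2.9394]
Step 29: x=[7.2442] v=[-2.9501]
Step 30: x=[7.0966] v=[-2.9526]
Step 31: x=[6.9493] v=[-2.9469]
Step 32: x=[6.8027] v=[-2.9330]
Step 33: x=[6.6572] v=[-2.9109]
Step 34: x=[6.5132] v=[-2.8807]
Step 35: x=[6.3711] v=[-2.8425]
Step 36: x=[6.2313] v=[-2.7965]
Step 37: x=[6.0942] v=[-2.7427]
Step 38: x=[5.9601] v=[-2.6813]
Step 39: x=[5.8295] v=[-2.6124]
Step 40: x=[5.7027] v=[-2.5363]
Step 41: x=[5.5800] v=[-2.4531]
Step 42: x=[5.4618] v=[-2.3631]
Step 43: x=[5.3485] v=[-2.2665]
Step 44: x=[5.2403] v=[-2.1636]
Step 45: x=[5.1376] v=[-2.0547]
Step 46: x=[5.0406] v=[-1.9401]
Step 47: x=[4.9496] v=[-1.8201]
Step 48: x=[4.8648] v=[-1.6951]
Step 49: x=[4.7865] v=[-1.5654]
Step 50: x=[4.7149] v=[-1.4313]
Step 51: x=[4.6502] v=[-1.2932]
Step 52: x=[4.5926] v=[-1.1515]
Step 53: x=[4.5423] v=[-1.0066]
Step 54: x=[4.4994] v=[-0.8590]
Step 55: x=[4.4640] v=[-0.7090]
Step 56: x=[4.4362] v=[-0.5570]
Step 57: x=[4.4160] v=[-0.4035]
Step 58: x=[4.4036] v=[-0.2488]
Step 59: x=[4.3989] v=[-0.0934]
Step 60: x=[4.4020] v=[0.0622]
First v>=0 after going negative at step 60, time=3.0000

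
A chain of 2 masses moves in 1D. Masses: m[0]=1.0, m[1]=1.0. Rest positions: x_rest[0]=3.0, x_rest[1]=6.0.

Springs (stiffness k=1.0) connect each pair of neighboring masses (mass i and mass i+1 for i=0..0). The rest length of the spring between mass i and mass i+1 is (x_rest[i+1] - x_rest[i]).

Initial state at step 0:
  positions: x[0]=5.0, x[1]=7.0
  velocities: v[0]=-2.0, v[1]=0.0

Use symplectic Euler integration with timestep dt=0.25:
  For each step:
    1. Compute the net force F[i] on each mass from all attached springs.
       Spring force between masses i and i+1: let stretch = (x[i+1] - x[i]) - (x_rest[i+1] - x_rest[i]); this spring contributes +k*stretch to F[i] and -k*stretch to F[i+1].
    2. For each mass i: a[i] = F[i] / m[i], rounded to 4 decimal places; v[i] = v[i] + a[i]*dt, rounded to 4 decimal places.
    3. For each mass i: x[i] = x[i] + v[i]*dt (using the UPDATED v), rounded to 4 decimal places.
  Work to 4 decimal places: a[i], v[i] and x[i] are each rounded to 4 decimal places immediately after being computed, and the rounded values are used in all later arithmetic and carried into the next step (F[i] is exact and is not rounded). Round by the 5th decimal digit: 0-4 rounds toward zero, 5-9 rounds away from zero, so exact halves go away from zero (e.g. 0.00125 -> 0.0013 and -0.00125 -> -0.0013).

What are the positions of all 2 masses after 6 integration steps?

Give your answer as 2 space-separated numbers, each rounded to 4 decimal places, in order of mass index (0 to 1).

Step 0: x=[5.0000 7.0000] v=[-2.0000 0.0000]
Step 1: x=[4.4375 7.0625] v=[-2.2500 0.2500]
Step 2: x=[3.8516 7.1485] v=[-2.3438 0.3438]
Step 3: x=[3.2842 7.2159] v=[-2.2696 0.2696]
Step 4: x=[2.7750 7.2251] v=[-2.0367 0.0367]
Step 5: x=[2.3565 7.1437] v=[-1.6742 -0.3258]
Step 6: x=[2.0497 6.9506] v=[-1.2274 -0.7726]

Answer: 2.0497 6.9506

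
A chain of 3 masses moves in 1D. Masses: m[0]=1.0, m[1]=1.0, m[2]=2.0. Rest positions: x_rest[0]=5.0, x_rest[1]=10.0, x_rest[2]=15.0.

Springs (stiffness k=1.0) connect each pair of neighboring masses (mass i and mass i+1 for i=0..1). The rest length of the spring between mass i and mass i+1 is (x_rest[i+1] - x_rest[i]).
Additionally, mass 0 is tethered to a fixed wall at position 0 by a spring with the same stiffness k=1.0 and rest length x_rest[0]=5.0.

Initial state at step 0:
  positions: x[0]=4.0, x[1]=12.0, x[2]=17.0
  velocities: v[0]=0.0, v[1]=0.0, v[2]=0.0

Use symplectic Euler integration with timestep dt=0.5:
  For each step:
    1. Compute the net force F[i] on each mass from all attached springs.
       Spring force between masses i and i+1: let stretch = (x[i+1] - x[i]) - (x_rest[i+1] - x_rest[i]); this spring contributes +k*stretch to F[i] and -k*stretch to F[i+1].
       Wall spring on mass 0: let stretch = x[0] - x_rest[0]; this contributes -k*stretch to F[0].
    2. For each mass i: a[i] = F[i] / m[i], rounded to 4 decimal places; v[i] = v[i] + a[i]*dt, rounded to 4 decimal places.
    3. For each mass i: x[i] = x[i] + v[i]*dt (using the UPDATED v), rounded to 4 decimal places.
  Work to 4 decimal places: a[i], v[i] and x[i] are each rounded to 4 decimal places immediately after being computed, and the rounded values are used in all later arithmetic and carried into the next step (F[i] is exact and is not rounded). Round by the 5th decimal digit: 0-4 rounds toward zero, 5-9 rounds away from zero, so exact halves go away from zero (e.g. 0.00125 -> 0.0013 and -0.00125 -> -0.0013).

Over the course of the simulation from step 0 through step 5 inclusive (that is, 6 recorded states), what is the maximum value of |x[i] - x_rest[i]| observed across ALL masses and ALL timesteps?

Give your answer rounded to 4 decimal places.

Step 0: x=[4.0000 12.0000 17.0000] v=[0.0000 0.0000 0.0000]
Step 1: x=[5.0000 11.2500 17.0000] v=[2.0000 -1.5000 0.0000]
Step 2: x=[6.3125 10.3750 16.9063] v=[2.6250 -1.7500 -0.1875]
Step 3: x=[7.0625 10.1172 16.6211] v=[1.5000 -0.5156 -0.5704]
Step 4: x=[6.8106 10.7217 16.1479] v=[-0.5039 1.2090 -0.9464]
Step 5: x=[5.8338 11.7050 15.6214] v=[-1.9537 1.9666 -1.0530]
Max displacement = 2.0625

Answer: 2.0625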